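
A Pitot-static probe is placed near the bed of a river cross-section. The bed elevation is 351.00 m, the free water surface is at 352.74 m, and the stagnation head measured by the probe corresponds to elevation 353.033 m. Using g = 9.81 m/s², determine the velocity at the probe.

v ≈ 2.40 m/s

Near the bed, under hydrostatic conditions, the piezometric head (z + ψ) equals the free-surface elevation, 352.74 m.
Velocity head = total − piezometric = 353.033 − 352.74 = 0.293 m.
v = √(2g·h_v) = √(2 × 9.81 × 0.293) = 2.40 m/s.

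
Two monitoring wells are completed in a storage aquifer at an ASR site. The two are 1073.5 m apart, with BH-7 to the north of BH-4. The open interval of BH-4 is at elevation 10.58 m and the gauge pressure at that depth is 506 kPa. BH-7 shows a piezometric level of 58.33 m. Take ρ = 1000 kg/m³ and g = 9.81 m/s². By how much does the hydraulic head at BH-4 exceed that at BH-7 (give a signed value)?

Δh ≈ 3.83 m

Pressure head at BH-4: ψ = P/(ρg) = 506×1000 / (1000 × 9.81) = 51.58 m.
Total head at BH-4: h = z + ψ = 10.58 + 51.58 = 62.16 m.
Total head at BH-7: h = 58.33 m (water level in the piezometer is the total head).
Head difference: h(BH-4) − h(BH-7) = 62.16 − 58.33 = 3.83 m.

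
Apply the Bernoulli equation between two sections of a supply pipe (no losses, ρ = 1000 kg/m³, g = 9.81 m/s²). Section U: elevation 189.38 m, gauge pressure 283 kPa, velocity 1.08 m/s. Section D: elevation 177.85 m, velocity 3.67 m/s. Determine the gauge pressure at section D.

Pressure head at U: ψ₁ = P₁/(ρg) = 283×1000 / (1000 × 9.81) = 28.85 m.
Velocity heads: v₁²/2g = 1.08²/19.62 = 0.059 m; v₂²/2g = 3.67²/19.62 = 0.686 m.
Total head H = z₁ + ψ₁ + v₁²/2g = 189.38 + 28.85 + 0.059 = 218.29 m.
ψ₂ = H − z₂ − v₂²/2g = 218.29 − 177.85 − 0.686 = 39.75 m.
P₂ = ρgψ₂ = 1000 × 9.81 × 39.75 ≈ 390 kPa.

P₂ ≈ 390 kPa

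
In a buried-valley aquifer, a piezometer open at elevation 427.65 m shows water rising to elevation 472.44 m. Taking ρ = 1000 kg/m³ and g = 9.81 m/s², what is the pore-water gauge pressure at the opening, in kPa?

Pressure head ψ = h − z = 472.44 − 427.65 = 44.79 m.
P = ρgψ = 1000 × 9.81 × 44.79 = 439390 Pa ≈ 439 kPa.

P ≈ 439 kPa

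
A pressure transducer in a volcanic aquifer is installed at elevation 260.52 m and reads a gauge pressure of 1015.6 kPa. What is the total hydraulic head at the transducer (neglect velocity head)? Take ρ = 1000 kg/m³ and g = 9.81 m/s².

h ≈ 364.05 m

ψ = P/(ρg) = 1015.6×1000 / (1000 × 9.81) = 103.53 m.
h = z + ψ = 260.52 + 103.53 = 364.05 m.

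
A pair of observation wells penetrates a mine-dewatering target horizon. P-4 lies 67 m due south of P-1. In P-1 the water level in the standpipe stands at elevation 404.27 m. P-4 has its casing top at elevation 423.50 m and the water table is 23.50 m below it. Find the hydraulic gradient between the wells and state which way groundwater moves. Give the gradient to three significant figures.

Total head at P-1: h = 404.27 m (water level in the piezometer is the total head).
Total head at P-4: h = 423.50 − 23.50 = 400.00 m.
Head difference: h(P-1) − h(P-4) = 404.27 − 400.00 = 4.27 m.
Hydraulic gradient: i = |Δh| / L = 4.27 / 67 = 0.0637.
Flow is from higher to lower head: from P-1 toward P-4, i.e. toward the south.

i ≈ 0.0637; groundwater flows toward the south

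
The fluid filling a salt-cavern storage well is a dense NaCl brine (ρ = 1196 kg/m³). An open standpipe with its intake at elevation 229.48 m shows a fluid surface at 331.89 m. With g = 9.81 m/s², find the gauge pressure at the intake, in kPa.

P ≈ 1200 kPa

Pressure head ψ = h − z = 331.89 − 229.48 = 102.41 m.
P = ρgψ = 1196 × 9.81 × 102.41 = 1201552 Pa ≈ 1200 kPa.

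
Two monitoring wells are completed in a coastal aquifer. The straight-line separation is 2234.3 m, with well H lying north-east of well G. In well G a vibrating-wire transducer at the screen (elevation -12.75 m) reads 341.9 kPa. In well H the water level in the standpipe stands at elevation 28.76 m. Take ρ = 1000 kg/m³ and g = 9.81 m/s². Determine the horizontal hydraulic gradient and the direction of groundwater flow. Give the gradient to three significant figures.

i ≈ 0.00298; groundwater flows toward the south-west

Pressure head at well G: ψ = P/(ρg) = 341.9×1000 / (1000 × 9.81) = 34.85 m.
Total head at well G: h = z + ψ = -12.75 + 34.85 = 22.10 m.
Total head at well H: h = 28.76 m (water level in the piezometer is the total head).
Head difference: h(well G) − h(well H) = 22.10 − 28.76 = -6.66 m.
Hydraulic gradient: i = |Δh| / L = 6.66 / 2234.3 = 0.00298.
Flow is from higher to lower head: from well H toward well G, i.e. toward the south-west.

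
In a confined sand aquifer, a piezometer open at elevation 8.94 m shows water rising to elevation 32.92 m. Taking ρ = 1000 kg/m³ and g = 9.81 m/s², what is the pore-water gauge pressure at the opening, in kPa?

Pressure head ψ = h − z = 32.92 − 8.94 = 23.98 m.
P = ρgψ = 1000 × 9.81 × 23.98 = 235244 Pa ≈ 235 kPa.

P ≈ 235 kPa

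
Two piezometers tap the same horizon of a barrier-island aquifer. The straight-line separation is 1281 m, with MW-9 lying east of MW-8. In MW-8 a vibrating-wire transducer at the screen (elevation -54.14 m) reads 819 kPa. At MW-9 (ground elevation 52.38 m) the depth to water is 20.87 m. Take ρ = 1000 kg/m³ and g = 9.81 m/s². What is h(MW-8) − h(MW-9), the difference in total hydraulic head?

Pressure head at MW-8: ψ = P/(ρg) = 819×1000 / (1000 × 9.81) = 83.49 m.
Total head at MW-8: h = z + ψ = -54.14 + 83.49 = 29.35 m.
Total head at MW-9: h = 52.38 − 20.87 = 31.51 m.
Head difference: h(MW-8) − h(MW-9) = 29.35 − 31.51 = -2.16 m.

Δh ≈ -2.16 m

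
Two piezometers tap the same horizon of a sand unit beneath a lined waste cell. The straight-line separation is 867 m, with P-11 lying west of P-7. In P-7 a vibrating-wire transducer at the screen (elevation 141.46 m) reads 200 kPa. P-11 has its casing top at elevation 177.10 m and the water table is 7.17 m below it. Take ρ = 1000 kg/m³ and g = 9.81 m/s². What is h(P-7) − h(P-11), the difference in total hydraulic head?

Pressure head at P-7: ψ = P/(ρg) = 200×1000 / (1000 × 9.81) = 20.39 m.
Total head at P-7: h = z + ψ = 141.46 + 20.39 = 161.85 m.
Total head at P-11: h = 177.10 − 7.17 = 169.93 m.
Head difference: h(P-7) − h(P-11) = 161.85 − 169.93 = -8.08 m.

Δh ≈ -8.08 m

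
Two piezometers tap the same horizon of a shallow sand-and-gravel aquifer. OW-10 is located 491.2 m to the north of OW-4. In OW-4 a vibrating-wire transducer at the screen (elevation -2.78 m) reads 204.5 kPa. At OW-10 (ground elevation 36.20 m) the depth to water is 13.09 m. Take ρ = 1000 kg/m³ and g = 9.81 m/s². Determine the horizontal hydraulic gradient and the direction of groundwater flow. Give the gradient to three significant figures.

i ≈ 0.0103; groundwater flows toward the south

Pressure head at OW-4: ψ = P/(ρg) = 204.5×1000 / (1000 × 9.81) = 20.85 m.
Total head at OW-4: h = z + ψ = -2.78 + 20.85 = 18.07 m.
Total head at OW-10: h = 36.20 − 13.09 = 23.11 m.
Head difference: h(OW-4) − h(OW-10) = 18.07 − 23.11 = -5.04 m.
Hydraulic gradient: i = |Δh| / L = 5.04 / 491.2 = 0.0103.
Flow is from higher to lower head: from OW-10 toward OW-4, i.e. toward the south.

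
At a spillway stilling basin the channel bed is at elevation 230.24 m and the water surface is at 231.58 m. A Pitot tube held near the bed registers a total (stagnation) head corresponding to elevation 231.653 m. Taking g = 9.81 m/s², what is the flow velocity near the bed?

Near the bed, under hydrostatic conditions, the piezometric head (z + ψ) equals the free-surface elevation, 231.58 m.
Velocity head = total − piezometric = 231.653 − 231.58 = 0.073 m.
v = √(2g·h_v) = √(2 × 9.81 × 0.073) = 1.20 m/s.

v ≈ 1.20 m/s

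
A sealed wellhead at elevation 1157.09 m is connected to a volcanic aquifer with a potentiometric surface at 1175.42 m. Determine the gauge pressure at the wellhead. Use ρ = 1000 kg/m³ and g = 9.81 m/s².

P ≈ 180 kPa

Head above the cap: Δh = 1175.42 − 1157.09 = 18.33 m.
P = ρgΔh = 1000 × 9.81 × 18.33 = 179817 Pa ≈ 180 kPa.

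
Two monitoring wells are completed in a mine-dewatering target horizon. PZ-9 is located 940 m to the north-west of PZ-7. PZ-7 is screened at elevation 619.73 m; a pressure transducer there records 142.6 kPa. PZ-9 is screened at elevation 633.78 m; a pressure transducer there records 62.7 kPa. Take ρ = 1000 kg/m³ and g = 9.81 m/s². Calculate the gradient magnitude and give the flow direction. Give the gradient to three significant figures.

i ≈ 0.00628; groundwater flows toward the south-east

Pressure head at PZ-7: ψ = P/(ρg) = 142.6×1000 / (1000 × 9.81) = 14.54 m.
Total head at PZ-7: h = z + ψ = 619.73 + 14.54 = 634.27 m.
Pressure head at PZ-9: ψ = P/(ρg) = 62.7×1000 / (1000 × 9.81) = 6.39 m.
Total head at PZ-9: h = z + ψ = 633.78 + 6.39 = 640.17 m.
Head difference: h(PZ-7) − h(PZ-9) = 634.27 − 640.17 = -5.90 m.
Hydraulic gradient: i = |Δh| / L = 5.90 / 940 = 0.00628.
Flow is from higher to lower head: from PZ-9 toward PZ-7, i.e. toward the south-east.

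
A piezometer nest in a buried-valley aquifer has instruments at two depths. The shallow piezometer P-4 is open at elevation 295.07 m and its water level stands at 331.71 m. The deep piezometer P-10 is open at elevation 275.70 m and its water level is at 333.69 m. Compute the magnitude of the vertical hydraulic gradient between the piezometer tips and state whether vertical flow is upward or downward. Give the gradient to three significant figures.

Total head at P-4: h = 331.71 m (water level in the standpipe).
Total head at P-10: h = 333.69 m.
Δh = h(P-4) − h(P-10) = 331.71 − 333.69 = -1.98 m.
Vertical separation Δz = 295.07 − 275.70 = 19.37 m.
|i_v| = |Δh| / Δz = 1.98 / 19.37 = 0.102.
Head is higher in the deep piezometer, so vertical flow is upward (discharge condition).

|i_v| ≈ 0.102; vertical flow is upward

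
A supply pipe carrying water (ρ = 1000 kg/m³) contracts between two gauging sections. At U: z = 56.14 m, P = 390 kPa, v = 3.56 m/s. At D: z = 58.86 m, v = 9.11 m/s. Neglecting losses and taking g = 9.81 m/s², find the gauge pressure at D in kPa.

P₂ ≈ 328 kPa

Pressure head at U: ψ₁ = P₁/(ρg) = 390×1000 / (1000 × 9.81) = 39.76 m.
Velocity heads: v₁²/2g = 3.56²/19.62 = 0.646 m; v₂²/2g = 9.11²/19.62 = 4.230 m.
Total head H = z₁ + ψ₁ + v₁²/2g = 56.14 + 39.76 + 0.646 = 96.55 m.
ψ₂ = H − z₂ − v₂²/2g = 96.55 − 58.86 − 4.230 = 33.46 m.
P₂ = ρgψ₂ = 1000 × 9.81 × 33.46 ≈ 328 kPa.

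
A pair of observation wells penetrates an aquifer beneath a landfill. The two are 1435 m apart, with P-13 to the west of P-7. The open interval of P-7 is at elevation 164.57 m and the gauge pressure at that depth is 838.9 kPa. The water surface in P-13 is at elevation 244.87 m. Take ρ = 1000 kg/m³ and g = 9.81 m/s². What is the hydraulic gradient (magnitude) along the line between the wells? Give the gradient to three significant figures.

i ≈ 0.00363

Pressure head at P-7: ψ = P/(ρg) = 838.9×1000 / (1000 × 9.81) = 85.51 m.
Total head at P-7: h = z + ψ = 164.57 + 85.51 = 250.08 m.
Total head at P-13: h = 244.87 m (water level in the piezometer is the total head).
Head difference: h(P-7) − h(P-13) = 250.08 − 244.87 = 5.21 m.
Hydraulic gradient: i = |Δh| / L = 5.21 / 1435 = 0.00363.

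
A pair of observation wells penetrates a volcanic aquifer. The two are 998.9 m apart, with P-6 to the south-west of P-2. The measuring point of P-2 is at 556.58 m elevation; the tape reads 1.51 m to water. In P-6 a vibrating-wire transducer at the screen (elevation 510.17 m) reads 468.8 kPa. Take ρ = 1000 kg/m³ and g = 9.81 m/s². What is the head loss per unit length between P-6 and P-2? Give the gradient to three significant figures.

Total head at P-2: h = 556.58 − 1.51 = 555.07 m.
Pressure head at P-6: ψ = P/(ρg) = 468.8×1000 / (1000 × 9.81) = 47.79 m.
Total head at P-6: h = z + ψ = 510.17 + 47.79 = 557.96 m.
Head difference: h(P-2) − h(P-6) = 555.07 − 557.96 = -2.89 m.
Hydraulic gradient: i = |Δh| / L = 2.89 / 998.9 = 0.00289.

i ≈ 0.00289 m/m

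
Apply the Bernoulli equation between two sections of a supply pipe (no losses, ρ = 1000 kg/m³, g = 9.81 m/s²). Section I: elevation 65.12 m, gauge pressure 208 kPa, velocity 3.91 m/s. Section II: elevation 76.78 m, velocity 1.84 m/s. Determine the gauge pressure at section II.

Pressure head at I: ψ₁ = P₁/(ρg) = 208×1000 / (1000 × 9.81) = 21.20 m.
Velocity heads: v₁²/2g = 3.91²/19.62 = 0.779 m; v₂²/2g = 1.84²/19.62 = 0.173 m.
Total head H = z₁ + ψ₁ + v₁²/2g = 65.12 + 21.20 + 0.779 = 87.10 m.
ψ₂ = H − z₂ − v₂²/2g = 87.10 − 76.78 − 0.173 = 10.15 m.
P₂ = ρgψ₂ = 1000 × 9.81 × 10.15 ≈ 99.6 kPa.

P₂ ≈ 99.6 kPa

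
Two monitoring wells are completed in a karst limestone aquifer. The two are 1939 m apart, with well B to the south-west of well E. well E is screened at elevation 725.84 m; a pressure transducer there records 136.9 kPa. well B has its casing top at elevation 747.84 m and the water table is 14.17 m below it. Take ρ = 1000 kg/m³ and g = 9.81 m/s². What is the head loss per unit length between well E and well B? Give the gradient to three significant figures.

i ≈ 0.00316 m/m

Pressure head at well E: ψ = P/(ρg) = 136.9×1000 / (1000 × 9.81) = 13.96 m.
Total head at well E: h = z + ψ = 725.84 + 13.96 = 739.80 m.
Total head at well B: h = 747.84 − 14.17 = 733.67 m.
Head difference: h(well E) − h(well B) = 739.80 − 733.67 = 6.13 m.
Hydraulic gradient: i = |Δh| / L = 6.13 / 1939 = 0.00316.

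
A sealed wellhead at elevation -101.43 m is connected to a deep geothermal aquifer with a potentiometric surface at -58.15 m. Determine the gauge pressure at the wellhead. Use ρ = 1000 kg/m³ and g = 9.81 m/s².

Head above the cap: Δh = -58.15 − (-101.43) = 43.28 m.
P = ρgΔh = 1000 × 9.81 × 43.28 = 424577 Pa ≈ 425 kPa.

P ≈ 425 kPa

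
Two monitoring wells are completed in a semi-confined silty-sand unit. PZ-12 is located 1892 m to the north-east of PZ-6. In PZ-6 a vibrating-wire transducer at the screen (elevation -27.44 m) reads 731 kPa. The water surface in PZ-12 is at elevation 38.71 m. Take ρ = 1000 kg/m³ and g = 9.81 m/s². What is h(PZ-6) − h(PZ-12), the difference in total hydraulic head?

Pressure head at PZ-6: ψ = P/(ρg) = 731×1000 / (1000 × 9.81) = 74.52 m.
Total head at PZ-6: h = z + ψ = -27.44 + 74.52 = 47.08 m.
Total head at PZ-12: h = 38.71 m (water level in the piezometer is the total head).
Head difference: h(PZ-6) − h(PZ-12) = 47.08 − 38.71 = 8.37 m.

Δh ≈ 8.37 m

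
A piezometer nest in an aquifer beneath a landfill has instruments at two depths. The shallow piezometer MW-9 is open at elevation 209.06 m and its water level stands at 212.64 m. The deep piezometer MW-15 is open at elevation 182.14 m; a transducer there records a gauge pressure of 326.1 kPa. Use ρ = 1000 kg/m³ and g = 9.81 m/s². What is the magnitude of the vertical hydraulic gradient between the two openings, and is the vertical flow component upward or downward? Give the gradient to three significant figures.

|i_v| ≈ 0.102; vertical flow is upward

Total head at MW-9: h = 212.64 m (water level in the standpipe).
Pressure head at MW-15: ψ = P/(ρg) = 326.1×1000 / (1000 × 9.81) = 33.24 m.
Total head at MW-15: h = z + ψ = 182.14 + 33.24 = 215.38 m.
Δh = h(MW-9) − h(MW-15) = 212.64 − 215.38 = -2.74 m.
Vertical separation Δz = 209.06 − 182.14 = 26.92 m.
|i_v| = |Δh| / Δz = 2.74 / 26.92 = 0.102.
Head is higher in the deep piezometer, so vertical flow is upward (discharge condition).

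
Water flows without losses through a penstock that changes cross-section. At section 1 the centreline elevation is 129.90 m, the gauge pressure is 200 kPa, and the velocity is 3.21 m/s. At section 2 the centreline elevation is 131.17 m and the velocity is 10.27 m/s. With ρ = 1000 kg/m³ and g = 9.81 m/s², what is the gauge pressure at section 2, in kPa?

P₂ ≈ 140 kPa

Pressure head at 1: ψ₁ = P₁/(ρg) = 200×1000 / (1000 × 9.81) = 20.39 m.
Velocity heads: v₁²/2g = 3.21²/19.62 = 0.525 m; v₂²/2g = 10.27²/19.62 = 5.376 m.
Total head H = z₁ + ψ₁ + v₁²/2g = 129.90 + 20.39 + 0.525 = 150.82 m.
ψ₂ = H − z₂ − v₂²/2g = 150.82 − 131.17 − 5.376 = 14.27 m.
P₂ = ρgψ₂ = 1000 × 9.81 × 14.27 ≈ 140 kPa.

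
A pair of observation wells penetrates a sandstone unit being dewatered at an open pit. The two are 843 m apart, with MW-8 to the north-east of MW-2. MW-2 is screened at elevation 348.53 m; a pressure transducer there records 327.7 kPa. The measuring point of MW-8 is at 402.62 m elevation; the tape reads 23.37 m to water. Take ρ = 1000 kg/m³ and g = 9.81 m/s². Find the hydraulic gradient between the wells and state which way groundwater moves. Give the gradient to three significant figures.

i ≈ 0.00318; groundwater flows toward the north-east

Pressure head at MW-2: ψ = P/(ρg) = 327.7×1000 / (1000 × 9.81) = 33.40 m.
Total head at MW-2: h = z + ψ = 348.53 + 33.40 = 381.93 m.
Total head at MW-8: h = 402.62 − 23.37 = 379.25 m.
Head difference: h(MW-2) − h(MW-8) = 381.93 − 379.25 = 2.68 m.
Hydraulic gradient: i = |Δh| / L = 2.68 / 843 = 0.00318.
Flow is from higher to lower head: from MW-2 toward MW-8, i.e. toward the north-east.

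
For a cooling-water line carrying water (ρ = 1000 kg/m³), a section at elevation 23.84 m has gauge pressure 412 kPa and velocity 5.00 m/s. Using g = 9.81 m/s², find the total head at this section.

Pressure head ψ = P/(ρg) = 412×1000 / (1000 × 9.81) = 42.00 m.
Velocity head = v²/(2g) = 5.00² / (2 × 9.81) = 1.274 m.
h = z + ψ + v²/(2g) = 23.84 + 42.00 + 1.274 = 67.11 m.

h ≈ 67.11 m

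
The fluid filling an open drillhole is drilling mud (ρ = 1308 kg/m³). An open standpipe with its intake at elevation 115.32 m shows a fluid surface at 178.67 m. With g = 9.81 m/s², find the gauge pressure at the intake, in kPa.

Pressure head ψ = h − z = 178.67 − 115.32 = 63.35 m.
P = ρgψ = 1308 × 9.81 × 63.35 = 812874 Pa ≈ 813 kPa.

P ≈ 813 kPa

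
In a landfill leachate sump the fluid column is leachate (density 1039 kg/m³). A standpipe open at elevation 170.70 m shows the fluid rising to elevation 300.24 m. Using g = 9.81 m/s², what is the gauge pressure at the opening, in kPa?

Pressure head ψ = h − z = 300.24 − 170.70 = 129.54 m.
P = ρgψ = 1039 × 9.81 × 129.54 = 1320348 Pa ≈ 1320 kPa.

P ≈ 1320 kPa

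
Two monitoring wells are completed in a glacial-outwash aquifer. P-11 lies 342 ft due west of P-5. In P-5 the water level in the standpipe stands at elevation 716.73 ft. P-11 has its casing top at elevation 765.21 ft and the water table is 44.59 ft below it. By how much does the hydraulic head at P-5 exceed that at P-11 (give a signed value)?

Δh ≈ -3.89 ft

Total head at P-5: h = 716.73 ft (water level in the piezometer is the total head).
Total head at P-11: h = 765.21 − 44.59 = 720.62 ft.
Head difference: h(P-5) − h(P-11) = 716.73 − 720.62 = -3.89 ft.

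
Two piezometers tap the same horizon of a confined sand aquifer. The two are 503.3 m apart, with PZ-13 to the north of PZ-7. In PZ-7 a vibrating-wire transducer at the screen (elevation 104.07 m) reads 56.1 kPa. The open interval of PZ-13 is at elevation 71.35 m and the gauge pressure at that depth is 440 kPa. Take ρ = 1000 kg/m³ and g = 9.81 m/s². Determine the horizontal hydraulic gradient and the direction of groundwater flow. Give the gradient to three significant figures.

i ≈ 0.0127; groundwater flows toward the south

Pressure head at PZ-7: ψ = P/(ρg) = 56.1×1000 / (1000 × 9.81) = 5.72 m.
Total head at PZ-7: h = z + ψ = 104.07 + 5.72 = 109.79 m.
Pressure head at PZ-13: ψ = P/(ρg) = 440×1000 / (1000 × 9.81) = 44.85 m.
Total head at PZ-13: h = z + ψ = 71.35 + 44.85 = 116.20 m.
Head difference: h(PZ-7) − h(PZ-13) = 109.79 − 116.20 = -6.41 m.
Hydraulic gradient: i = |Δh| / L = 6.41 / 503.3 = 0.0127.
Flow is from higher to lower head: from PZ-13 toward PZ-7, i.e. toward the south.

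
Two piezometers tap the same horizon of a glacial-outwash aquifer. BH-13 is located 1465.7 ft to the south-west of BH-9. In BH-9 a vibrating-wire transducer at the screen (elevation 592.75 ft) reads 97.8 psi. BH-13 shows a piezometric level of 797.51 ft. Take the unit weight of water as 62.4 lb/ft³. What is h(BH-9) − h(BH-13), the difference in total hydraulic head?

Δh ≈ 20.93 ft

Pressure head at BH-9: ψ = 144·P/γ = 144 × 97.8 / 62.4 = 225.69 ft.
Total head at BH-9: h = z + ψ = 592.75 + 225.69 = 818.44 ft.
Total head at BH-13: h = 797.51 ft (water level in the piezometer is the total head).
Head difference: h(BH-9) − h(BH-13) = 818.44 − 797.51 = 20.93 ft.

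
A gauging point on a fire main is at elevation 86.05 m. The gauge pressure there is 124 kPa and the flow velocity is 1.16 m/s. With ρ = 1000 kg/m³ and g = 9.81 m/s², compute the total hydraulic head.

Pressure head ψ = P/(ρg) = 124×1000 / (1000 × 9.81) = 12.64 m.
Velocity head = v²/(2g) = 1.16² / (2 × 9.81) = 0.069 m.
h = z + ψ + v²/(2g) = 86.05 + 12.64 + 0.069 = 98.76 m.

h ≈ 98.76 m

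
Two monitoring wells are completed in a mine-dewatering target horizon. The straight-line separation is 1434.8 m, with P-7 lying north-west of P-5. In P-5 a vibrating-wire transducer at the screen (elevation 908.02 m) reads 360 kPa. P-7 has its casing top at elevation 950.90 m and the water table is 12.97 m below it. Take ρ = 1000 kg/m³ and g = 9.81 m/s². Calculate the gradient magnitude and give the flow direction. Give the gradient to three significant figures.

Pressure head at P-5: ψ = P/(ρg) = 360×1000 / (1000 × 9.81) = 36.70 m.
Total head at P-5: h = z + ψ = 908.02 + 36.70 = 944.72 m.
Total head at P-7: h = 950.90 − 12.97 = 937.93 m.
Head difference: h(P-5) − h(P-7) = 944.72 − 937.93 = 6.79 m.
Hydraulic gradient: i = |Δh| / L = 6.79 / 1434.8 = 0.00473.
Flow is from higher to lower head: from P-5 toward P-7, i.e. toward the north-west.

i ≈ 0.00473; groundwater flows toward the north-west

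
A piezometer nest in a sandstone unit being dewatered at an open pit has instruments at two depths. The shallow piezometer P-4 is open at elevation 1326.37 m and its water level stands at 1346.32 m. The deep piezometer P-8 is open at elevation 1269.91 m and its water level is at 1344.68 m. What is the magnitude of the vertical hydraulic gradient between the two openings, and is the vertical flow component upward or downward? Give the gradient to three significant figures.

|i_v| ≈ 0.0290; vertical flow is downward

Total head at P-4: h = 1346.32 m (water level in the standpipe).
Total head at P-8: h = 1344.68 m.
Δh = h(P-4) − h(P-8) = 1346.32 − 1344.68 = 1.64 m.
Vertical separation Δz = 1326.37 − 1269.91 = 56.46 m.
|i_v| = |Δh| / Δz = 1.64 / 56.46 = 0.0290.
Head is higher in the shallow piezometer, so vertical flow is downward (recharge condition).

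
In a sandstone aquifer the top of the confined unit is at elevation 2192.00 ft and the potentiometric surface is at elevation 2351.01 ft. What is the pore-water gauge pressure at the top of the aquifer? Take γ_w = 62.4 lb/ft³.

P ≈ 68.9 psi

Pressure head at the aquifer top: ψ = h − z = 2351.01 − 2192.00 = 159.01 ft.
P = γψ/144 = 62.4 × 159.01 / 144 = 68.9 psi.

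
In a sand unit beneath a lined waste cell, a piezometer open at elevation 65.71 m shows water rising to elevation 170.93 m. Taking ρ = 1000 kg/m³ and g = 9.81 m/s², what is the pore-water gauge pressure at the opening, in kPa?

Pressure head ψ = h − z = 170.93 − 65.71 = 105.22 m.
P = ρgψ = 1000 × 9.81 × 105.22 = 1032208 Pa ≈ 1030 kPa.

P ≈ 1030 kPa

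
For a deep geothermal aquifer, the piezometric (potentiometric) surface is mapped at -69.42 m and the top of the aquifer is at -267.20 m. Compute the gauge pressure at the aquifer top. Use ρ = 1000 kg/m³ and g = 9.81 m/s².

Pressure head at the aquifer top: ψ = h − z = -69.42 − (-267.20) = 197.78 m.
P = ρgψ = 1000 × 9.81 × 197.78 = 1940222 Pa ≈ 1940 kPa.

P ≈ 1940 kPa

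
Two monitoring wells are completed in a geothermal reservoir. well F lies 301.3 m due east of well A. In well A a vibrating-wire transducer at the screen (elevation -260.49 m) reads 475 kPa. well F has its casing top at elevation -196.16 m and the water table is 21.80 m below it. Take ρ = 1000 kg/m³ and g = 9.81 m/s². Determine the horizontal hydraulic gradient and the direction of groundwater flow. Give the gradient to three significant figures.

Pressure head at well A: ψ = P/(ρg) = 475×1000 / (1000 × 9.81) = 48.42 m.
Total head at well A: h = z + ψ = -260.49 + 48.42 = -212.07 m.
Total head at well F: h = -196.16 − 21.80 = -217.96 m.
Head difference: h(well A) − h(well F) = -212.07 − (-217.96) = 5.89 m.
Hydraulic gradient: i = |Δh| / L = 5.89 / 301.3 = 0.0195.
Flow is from higher to lower head: from well A toward well F, i.e. toward the east.

i ≈ 0.0195; groundwater flows toward the east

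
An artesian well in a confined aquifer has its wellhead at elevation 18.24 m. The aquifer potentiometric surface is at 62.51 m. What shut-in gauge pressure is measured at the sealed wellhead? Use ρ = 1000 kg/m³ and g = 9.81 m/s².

Head above the cap: Δh = 62.51 − 18.24 = 44.27 m.
P = ρgΔh = 1000 × 9.81 × 44.27 = 434289 Pa ≈ 434 kPa.

P ≈ 434 kPa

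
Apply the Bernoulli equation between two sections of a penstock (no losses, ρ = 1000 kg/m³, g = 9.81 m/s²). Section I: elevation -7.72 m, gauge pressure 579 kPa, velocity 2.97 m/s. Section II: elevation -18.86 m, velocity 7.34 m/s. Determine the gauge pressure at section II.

P₂ ≈ 666 kPa

Pressure head at I: ψ₁ = P₁/(ρg) = 579×1000 / (1000 × 9.81) = 59.02 m.
Velocity heads: v₁²/2g = 2.97²/19.62 = 0.450 m; v₂²/2g = 7.34²/19.62 = 2.746 m.
Total head H = z₁ + ψ₁ + v₁²/2g = -7.72 + 59.02 + 0.450 = 51.75 m.
ψ₂ = H − z₂ − v₂²/2g = 51.75 − (-18.86) − 2.746 = 67.86 m.
P₂ = ρgψ₂ = 1000 × 9.81 × 67.86 ≈ 666 kPa.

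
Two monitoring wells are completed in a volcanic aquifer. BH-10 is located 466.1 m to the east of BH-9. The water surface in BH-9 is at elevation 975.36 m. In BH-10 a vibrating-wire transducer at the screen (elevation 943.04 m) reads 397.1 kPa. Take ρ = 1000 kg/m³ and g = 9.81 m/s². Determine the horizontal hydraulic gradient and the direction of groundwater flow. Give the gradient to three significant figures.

Total head at BH-9: h = 975.36 m (water level in the piezometer is the total head).
Pressure head at BH-10: ψ = P/(ρg) = 397.1×1000 / (1000 × 9.81) = 40.48 m.
Total head at BH-10: h = z + ψ = 943.04 + 40.48 = 983.52 m.
Head difference: h(BH-9) − h(BH-10) = 975.36 − 983.52 = -8.16 m.
Hydraulic gradient: i = |Δh| / L = 8.16 / 466.1 = 0.0175.
Flow is from higher to lower head: from BH-10 toward BH-9, i.e. toward the west.

i ≈ 0.0175; groundwater flows toward the west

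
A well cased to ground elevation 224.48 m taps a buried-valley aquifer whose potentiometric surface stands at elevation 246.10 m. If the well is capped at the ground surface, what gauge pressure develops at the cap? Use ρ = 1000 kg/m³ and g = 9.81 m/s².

Head above the cap: Δh = 246.10 − 224.48 = 21.62 m.
P = ρgΔh = 1000 × 9.81 × 21.62 = 212092 Pa ≈ 212 kPa.

P ≈ 212 kPa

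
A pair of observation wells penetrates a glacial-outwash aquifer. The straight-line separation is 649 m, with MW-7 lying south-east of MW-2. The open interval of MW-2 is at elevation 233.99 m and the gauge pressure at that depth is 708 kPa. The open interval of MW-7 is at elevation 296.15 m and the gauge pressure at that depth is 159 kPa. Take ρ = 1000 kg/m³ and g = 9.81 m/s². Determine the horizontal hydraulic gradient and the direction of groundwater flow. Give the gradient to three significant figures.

Pressure head at MW-2: ψ = P/(ρg) = 708×1000 / (1000 × 9.81) = 72.17 m.
Total head at MW-2: h = z + ψ = 233.99 + 72.17 = 306.16 m.
Pressure head at MW-7: ψ = P/(ρg) = 159×1000 / (1000 × 9.81) = 16.21 m.
Total head at MW-7: h = z + ψ = 296.15 + 16.21 = 312.36 m.
Head difference: h(MW-2) − h(MW-7) = 306.16 − 312.36 = -6.20 m.
Hydraulic gradient: i = |Δh| / L = 6.20 / 649 = 0.00955.
Flow is from higher to lower head: from MW-7 toward MW-2, i.e. toward the north-west.

i ≈ 0.00955; groundwater flows toward the north-west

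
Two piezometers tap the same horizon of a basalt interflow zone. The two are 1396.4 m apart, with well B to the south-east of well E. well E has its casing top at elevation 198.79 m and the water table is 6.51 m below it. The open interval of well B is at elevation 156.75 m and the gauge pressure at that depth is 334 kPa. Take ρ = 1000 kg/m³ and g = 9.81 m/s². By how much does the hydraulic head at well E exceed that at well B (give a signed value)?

Δh ≈ 1.48 m

Total head at well E: h = 198.79 − 6.51 = 192.28 m.
Pressure head at well B: ψ = P/(ρg) = 334×1000 / (1000 × 9.81) = 34.05 m.
Total head at well B: h = z + ψ = 156.75 + 34.05 = 190.80 m.
Head difference: h(well E) − h(well B) = 192.28 − 190.80 = 1.48 m.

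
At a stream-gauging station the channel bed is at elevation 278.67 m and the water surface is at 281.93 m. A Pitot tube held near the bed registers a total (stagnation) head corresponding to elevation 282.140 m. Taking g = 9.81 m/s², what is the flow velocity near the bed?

Near the bed, under hydrostatic conditions, the piezometric head (z + ψ) equals the free-surface elevation, 281.93 m.
Velocity head = total − piezometric = 282.140 − 281.93 = 0.210 m.
v = √(2g·h_v) = √(2 × 9.81 × 0.210) = 2.03 m/s.

v ≈ 2.03 m/s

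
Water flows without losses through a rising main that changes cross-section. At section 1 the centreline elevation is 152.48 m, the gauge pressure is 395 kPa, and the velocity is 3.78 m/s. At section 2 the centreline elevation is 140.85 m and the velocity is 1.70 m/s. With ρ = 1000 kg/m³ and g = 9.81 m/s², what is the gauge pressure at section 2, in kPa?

P₂ ≈ 515 kPa

Pressure head at 1: ψ₁ = P₁/(ρg) = 395×1000 / (1000 × 9.81) = 40.27 m.
Velocity heads: v₁²/2g = 3.78²/19.62 = 0.728 m; v₂²/2g = 1.70²/19.62 = 0.147 m.
Total head H = z₁ + ψ₁ + v₁²/2g = 152.48 + 40.27 + 0.728 = 193.48 m.
ψ₂ = H − z₂ − v₂²/2g = 193.48 − 140.85 − 0.147 = 52.48 m.
P₂ = ρgψ₂ = 1000 × 9.81 × 52.48 ≈ 515 kPa.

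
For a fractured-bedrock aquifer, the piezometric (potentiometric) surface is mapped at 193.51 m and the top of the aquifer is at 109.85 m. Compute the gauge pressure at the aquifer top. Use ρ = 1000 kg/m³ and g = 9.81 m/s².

Pressure head at the aquifer top: ψ = h − z = 193.51 − 109.85 = 83.66 m.
P = ρgψ = 1000 × 9.81 × 83.66 = 820705 Pa ≈ 821 kPa.

P ≈ 821 kPa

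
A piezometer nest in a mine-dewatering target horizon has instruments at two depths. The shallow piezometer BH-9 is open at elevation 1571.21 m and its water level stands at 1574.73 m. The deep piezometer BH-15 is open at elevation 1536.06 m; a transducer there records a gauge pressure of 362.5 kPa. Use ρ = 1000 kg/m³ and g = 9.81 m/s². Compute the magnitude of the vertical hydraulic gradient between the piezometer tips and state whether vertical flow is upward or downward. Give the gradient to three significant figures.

Total head at BH-9: h = 1574.73 m (water level in the standpipe).
Pressure head at BH-15: ψ = P/(ρg) = 362.5×1000 / (1000 × 9.81) = 36.95 m.
Total head at BH-15: h = z + ψ = 1536.06 + 36.95 = 1573.01 m.
Δh = h(BH-9) − h(BH-15) = 1574.73 − 1573.01 = 1.72 m.
Vertical separation Δz = 1571.21 − 1536.06 = 35.15 m.
|i_v| = |Δh| / Δz = 1.72 / 35.15 = 0.0489.
Head is higher in the shallow piezometer, so vertical flow is downward (recharge condition).

|i_v| ≈ 0.0489; vertical flow is downward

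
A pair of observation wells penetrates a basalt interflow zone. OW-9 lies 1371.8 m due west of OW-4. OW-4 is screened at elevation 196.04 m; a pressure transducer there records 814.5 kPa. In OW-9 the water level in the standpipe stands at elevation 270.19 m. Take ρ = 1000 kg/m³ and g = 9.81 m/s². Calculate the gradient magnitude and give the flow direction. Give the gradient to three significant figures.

Pressure head at OW-4: ψ = P/(ρg) = 814.5×1000 / (1000 × 9.81) = 83.03 m.
Total head at OW-4: h = z + ψ = 196.04 + 83.03 = 279.07 m.
Total head at OW-9: h = 270.19 m (water level in the piezometer is the total head).
Head difference: h(OW-4) − h(OW-9) = 279.07 − 270.19 = 8.88 m.
Hydraulic gradient: i = |Δh| / L = 8.88 / 1371.8 = 0.00647.
Flow is from higher to lower head: from OW-4 toward OW-9, i.e. toward the west.

i ≈ 0.00647; groundwater flows toward the west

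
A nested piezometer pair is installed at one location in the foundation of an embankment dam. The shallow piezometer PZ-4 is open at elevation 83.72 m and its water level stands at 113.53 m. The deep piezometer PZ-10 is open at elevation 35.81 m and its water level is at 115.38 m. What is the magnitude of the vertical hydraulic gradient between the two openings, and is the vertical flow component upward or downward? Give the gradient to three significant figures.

|i_v| ≈ 0.0386; vertical flow is upward

Total head at PZ-4: h = 113.53 m (water level in the standpipe).
Total head at PZ-10: h = 115.38 m.
Δh = h(PZ-4) − h(PZ-10) = 113.53 − 115.38 = -1.85 m.
Vertical separation Δz = 83.72 − 35.81 = 47.91 m.
|i_v| = |Δh| / Δz = 1.85 / 47.91 = 0.0386.
Head is higher in the deep piezometer, so vertical flow is upward (discharge condition).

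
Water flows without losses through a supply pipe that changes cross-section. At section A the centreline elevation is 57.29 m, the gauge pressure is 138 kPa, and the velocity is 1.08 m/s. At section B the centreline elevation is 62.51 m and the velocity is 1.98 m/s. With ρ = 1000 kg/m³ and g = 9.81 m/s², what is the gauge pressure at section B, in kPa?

Pressure head at A: ψ₁ = P₁/(ρg) = 138×1000 / (1000 × 9.81) = 14.07 m.
Velocity heads: v₁²/2g = 1.08²/19.62 = 0.059 m; v₂²/2g = 1.98²/19.62 = 0.200 m.
Total head H = z₁ + ψ₁ + v₁²/2g = 57.29 + 14.07 + 0.059 = 71.42 m.
ψ₂ = H − z₂ − v₂²/2g = 71.42 − 62.51 − 0.200 = 8.71 m.
P₂ = ρgψ₂ = 1000 × 9.81 × 8.71 ≈ 85.4 kPa.

P₂ ≈ 85.4 kPa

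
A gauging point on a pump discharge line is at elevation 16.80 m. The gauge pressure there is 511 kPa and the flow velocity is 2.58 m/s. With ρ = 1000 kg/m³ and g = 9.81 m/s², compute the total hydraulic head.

h ≈ 69.23 m

Pressure head ψ = P/(ρg) = 511×1000 / (1000 × 9.81) = 52.09 m.
Velocity head = v²/(2g) = 2.58² / (2 × 9.81) = 0.339 m.
h = z + ψ + v²/(2g) = 16.80 + 52.09 + 0.339 = 69.23 m.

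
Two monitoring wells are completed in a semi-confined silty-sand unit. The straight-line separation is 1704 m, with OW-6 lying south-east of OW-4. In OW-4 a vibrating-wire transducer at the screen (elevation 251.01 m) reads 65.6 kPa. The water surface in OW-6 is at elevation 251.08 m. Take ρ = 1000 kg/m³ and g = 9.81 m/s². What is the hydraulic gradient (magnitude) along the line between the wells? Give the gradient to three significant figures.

Pressure head at OW-4: ψ = P/(ρg) = 65.6×1000 / (1000 × 9.81) = 6.69 m.
Total head at OW-4: h = z + ψ = 251.01 + 6.69 = 257.70 m.
Total head at OW-6: h = 251.08 m (water level in the piezometer is the total head).
Head difference: h(OW-4) − h(OW-6) = 257.70 − 251.08 = 6.62 m.
Hydraulic gradient: i = |Δh| / L = 6.62 / 1704 = 0.00388.

i ≈ 0.00388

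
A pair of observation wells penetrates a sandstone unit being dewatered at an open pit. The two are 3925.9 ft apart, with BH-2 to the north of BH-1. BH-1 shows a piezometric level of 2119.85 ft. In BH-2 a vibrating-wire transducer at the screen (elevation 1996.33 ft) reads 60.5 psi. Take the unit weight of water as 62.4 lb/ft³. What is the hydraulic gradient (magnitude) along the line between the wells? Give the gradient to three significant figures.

Total head at BH-1: h = 2119.85 ft (water level in the piezometer is the total head).
Pressure head at BH-2: ψ = 144·P/γ = 144 × 60.5 / 62.4 = 139.62 ft.
Total head at BH-2: h = z + ψ = 1996.33 + 139.62 = 2135.95 ft.
Head difference: h(BH-1) − h(BH-2) = 2119.85 − 2135.95 = -16.10 ft.
Hydraulic gradient: i = |Δh| / L = 16.10 / 3925.9 = 0.00410.

i ≈ 0.00410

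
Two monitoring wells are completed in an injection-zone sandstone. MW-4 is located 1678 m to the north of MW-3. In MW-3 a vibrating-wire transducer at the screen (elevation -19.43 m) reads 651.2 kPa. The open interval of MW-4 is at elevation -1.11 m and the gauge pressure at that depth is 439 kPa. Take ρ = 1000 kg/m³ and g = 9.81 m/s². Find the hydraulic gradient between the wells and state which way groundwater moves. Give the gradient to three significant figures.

Pressure head at MW-3: ψ = P/(ρg) = 651.2×1000 / (1000 × 9.81) = 66.38 m.
Total head at MW-3: h = z + ψ = -19.43 + 66.38 = 46.95 m.
Pressure head at MW-4: ψ = P/(ρg) = 439×1000 / (1000 × 9.81) = 44.75 m.
Total head at MW-4: h = z + ψ = -1.11 + 44.75 = 43.64 m.
Head difference: h(MW-3) − h(MW-4) = 46.95 − 43.64 = 3.31 m.
Hydraulic gradient: i = |Δh| / L = 3.31 / 1678 = 0.00197.
Flow is from higher to lower head: from MW-3 toward MW-4, i.e. toward the north.

i ≈ 0.00197; groundwater flows toward the north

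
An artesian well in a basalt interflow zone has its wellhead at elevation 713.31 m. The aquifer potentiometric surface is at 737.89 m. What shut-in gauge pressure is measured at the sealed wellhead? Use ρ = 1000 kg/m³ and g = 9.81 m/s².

Head above the cap: Δh = 737.89 − 713.31 = 24.58 m.
P = ρgΔh = 1000 × 9.81 × 24.58 = 241130 Pa ≈ 241 kPa.

P ≈ 241 kPa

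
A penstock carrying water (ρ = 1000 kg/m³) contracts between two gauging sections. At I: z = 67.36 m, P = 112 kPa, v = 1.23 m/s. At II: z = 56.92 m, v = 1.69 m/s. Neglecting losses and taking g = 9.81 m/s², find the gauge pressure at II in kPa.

P₂ ≈ 214 kPa

Pressure head at I: ψ₁ = P₁/(ρg) = 112×1000 / (1000 × 9.81) = 11.42 m.
Velocity heads: v₁²/2g = 1.23²/19.62 = 0.077 m; v₂²/2g = 1.69²/19.62 = 0.146 m.
Total head H = z₁ + ψ₁ + v₁²/2g = 67.36 + 11.42 + 0.077 = 78.86 m.
ψ₂ = H − z₂ − v₂²/2g = 78.86 − 56.92 − 0.146 = 21.79 m.
P₂ = ρgψ₂ = 1000 × 9.81 × 21.79 ≈ 214 kPa.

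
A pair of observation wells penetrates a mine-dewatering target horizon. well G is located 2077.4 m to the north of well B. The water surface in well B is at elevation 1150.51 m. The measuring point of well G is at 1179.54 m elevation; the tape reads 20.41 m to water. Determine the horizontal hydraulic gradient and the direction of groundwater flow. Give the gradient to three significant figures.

i ≈ 0.00415; groundwater flows toward the south

Total head at well B: h = 1150.51 m (water level in the piezometer is the total head).
Total head at well G: h = 1179.54 − 20.41 = 1159.13 m.
Head difference: h(well B) − h(well G) = 1150.51 − 1159.13 = -8.62 m.
Hydraulic gradient: i = |Δh| / L = 8.62 / 2077.4 = 0.00415.
Flow is from higher to lower head: from well G toward well B, i.e. toward the south.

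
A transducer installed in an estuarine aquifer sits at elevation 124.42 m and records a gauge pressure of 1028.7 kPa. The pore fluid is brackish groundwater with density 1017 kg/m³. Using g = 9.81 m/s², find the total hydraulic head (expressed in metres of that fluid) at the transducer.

ψ = P/(ρg) = 1028.7×1000 / (1017 × 9.81) = 103.11 m.
h = z + ψ = 124.42 + 103.11 = 227.53 m.

h ≈ 227.53 m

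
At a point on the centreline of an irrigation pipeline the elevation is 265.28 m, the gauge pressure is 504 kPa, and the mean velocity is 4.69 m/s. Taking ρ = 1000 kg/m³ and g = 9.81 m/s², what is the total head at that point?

Pressure head ψ = P/(ρg) = 504×1000 / (1000 × 9.81) = 51.38 m.
Velocity head = v²/(2g) = 4.69² / (2 × 9.81) = 1.121 m.
h = z + ψ + v²/(2g) = 265.28 + 51.38 + 1.121 = 317.78 m.

h ≈ 317.78 m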